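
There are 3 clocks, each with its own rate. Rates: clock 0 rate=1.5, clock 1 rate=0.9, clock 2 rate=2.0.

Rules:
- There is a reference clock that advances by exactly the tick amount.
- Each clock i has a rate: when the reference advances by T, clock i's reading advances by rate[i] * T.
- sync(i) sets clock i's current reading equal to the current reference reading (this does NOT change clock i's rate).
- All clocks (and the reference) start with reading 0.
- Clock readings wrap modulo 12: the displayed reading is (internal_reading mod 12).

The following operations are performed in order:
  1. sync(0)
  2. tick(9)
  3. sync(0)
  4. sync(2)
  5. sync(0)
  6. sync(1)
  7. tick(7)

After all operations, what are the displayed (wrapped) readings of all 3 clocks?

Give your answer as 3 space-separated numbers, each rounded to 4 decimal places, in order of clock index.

After op 1 sync(0): ref=0.0000 raw=[0.0000 0.0000 0.0000]
After op 2 tick(9): ref=9.0000 raw=[13.5000 8.1000 18.0000]
After op 3 sync(0): ref=9.0000 raw=[9.0000 8.1000 18.0000]
After op 4 sync(2): ref=9.0000 raw=[9.0000 8.1000 9.0000]
After op 5 sync(0): ref=9.0000 raw=[9.0000 8.1000 9.0000]
After op 6 sync(1): ref=9.0000 raw=[9.0000 9.0000 9.0000]
After op 7 tick(7): ref=16.0000 raw=[19.5000 15.3000 23.0000]
Wrap final raw readings (mod 12): 19.5000 mod 12 = 7.5000; 15.3000 mod 12 = 3.3000; 23.0000 mod 12 = 11.0000

Answer: 7.5000 3.3000 11.0000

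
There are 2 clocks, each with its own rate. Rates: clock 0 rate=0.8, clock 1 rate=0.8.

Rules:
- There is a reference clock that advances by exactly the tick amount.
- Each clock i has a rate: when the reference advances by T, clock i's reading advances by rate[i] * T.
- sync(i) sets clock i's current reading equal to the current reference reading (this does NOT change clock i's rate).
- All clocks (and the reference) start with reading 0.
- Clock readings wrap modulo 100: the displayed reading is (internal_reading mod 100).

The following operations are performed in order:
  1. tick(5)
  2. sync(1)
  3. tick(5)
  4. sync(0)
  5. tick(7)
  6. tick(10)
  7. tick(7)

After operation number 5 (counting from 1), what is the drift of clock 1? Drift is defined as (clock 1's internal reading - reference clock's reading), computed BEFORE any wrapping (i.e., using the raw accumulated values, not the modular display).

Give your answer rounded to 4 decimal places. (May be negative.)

After op 1 tick(5): ref=5.0000 raw=[4.0000 4.0000]
After op 2 sync(1): ref=5.0000 raw=[4.0000 5.0000]
After op 3 tick(5): ref=10.0000 raw=[8.0000 9.0000]
After op 4 sync(0): ref=10.0000 raw=[10.0000 9.0000]
After op 5 tick(7): ref=17.0000 raw=[15.6000 14.6000]
Drift of clock 1 after op 5: 14.6000 - 17.0000 = -2.4000

Answer: -2.4000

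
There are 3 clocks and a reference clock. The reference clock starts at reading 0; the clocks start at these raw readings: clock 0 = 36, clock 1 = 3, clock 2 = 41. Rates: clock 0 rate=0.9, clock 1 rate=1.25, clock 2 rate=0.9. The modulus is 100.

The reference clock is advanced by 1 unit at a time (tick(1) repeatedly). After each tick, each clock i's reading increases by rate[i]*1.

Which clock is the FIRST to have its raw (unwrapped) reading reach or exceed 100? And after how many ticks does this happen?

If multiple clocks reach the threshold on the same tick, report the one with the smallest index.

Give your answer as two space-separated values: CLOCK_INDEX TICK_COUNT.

Answer: 2 66

Derivation:
clock 0: start=36, rate=0.9, needs 100-36 = 64; ticks = ceil(64/0.9) = ceil(71.1111) = 72; reading at tick 72 = 36 + 0.9*72 = 100.8000
clock 1: start=3, rate=1.25, needs 100-3 = 97; ticks = ceil(97/1.25) = ceil(77.6000) = 78; reading at tick 78 = 3 + 1.25*78 = 100.5000
clock 2: start=41, rate=0.9, needs 100-41 = 59; ticks = ceil(59/0.9) = ceil(65.5556) = 66; reading at tick 66 = 41 + 0.9*66 = 100.4000
Minimum tick count = 66; winners = [2]; smallest index = 2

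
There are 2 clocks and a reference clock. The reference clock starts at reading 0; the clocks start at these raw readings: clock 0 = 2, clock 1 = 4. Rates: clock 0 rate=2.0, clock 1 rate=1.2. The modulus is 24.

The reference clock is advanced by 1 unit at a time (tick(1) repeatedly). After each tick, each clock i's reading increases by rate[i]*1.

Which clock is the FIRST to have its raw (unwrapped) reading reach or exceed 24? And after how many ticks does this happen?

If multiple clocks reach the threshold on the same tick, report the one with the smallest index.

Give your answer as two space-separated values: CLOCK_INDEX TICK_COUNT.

Answer: 0 11

Derivation:
clock 0: start=2, rate=2.0, needs 24-2 = 22; ticks = ceil(22/2.0) = ceil(11.0000) = 11; reading at tick 11 = 2 + 2.0*11 = 24.0000
clock 1: start=4, rate=1.2, needs 24-4 = 20; ticks = ceil(20/1.2) = ceil(16.6667) = 17; reading at tick 17 = 4 + 1.2*17 = 24.4000
Minimum tick count = 11; winners = [0]; smallest index = 0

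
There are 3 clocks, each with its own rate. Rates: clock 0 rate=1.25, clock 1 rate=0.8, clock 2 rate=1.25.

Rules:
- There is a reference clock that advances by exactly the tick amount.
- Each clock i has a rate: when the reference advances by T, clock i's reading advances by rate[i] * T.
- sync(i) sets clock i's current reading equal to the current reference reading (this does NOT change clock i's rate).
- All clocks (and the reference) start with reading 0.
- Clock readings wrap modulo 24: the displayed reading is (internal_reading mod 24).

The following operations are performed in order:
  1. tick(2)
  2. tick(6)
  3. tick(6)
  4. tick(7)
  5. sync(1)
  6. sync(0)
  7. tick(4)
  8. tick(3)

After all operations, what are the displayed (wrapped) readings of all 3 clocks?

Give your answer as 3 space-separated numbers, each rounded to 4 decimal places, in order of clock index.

After op 1 tick(2): ref=2.0000 raw=[2.5000 1.6000 2.5000]
After op 2 tick(6): ref=8.0000 raw=[10.0000 6.4000 10.0000]
After op 3 tick(6): ref=14.0000 raw=[17.5000 11.2000 17.5000]
After op 4 tick(7): ref=21.0000 raw=[26.2500 16.8000 26.2500]
After op 5 sync(1): ref=21.0000 raw=[26.2500 21.0000 26.2500]
After op 6 sync(0): ref=21.0000 raw=[21.0000 21.0000 26.2500]
After op 7 tick(4): ref=25.0000 raw=[26.0000 24.2000 31.2500]
After op 8 tick(3): ref=28.0000 raw=[29.7500 26.6000 35.0000]
Wrap final raw readings (mod 24): 29.7500 mod 24 = 5.7500; 26.6000 mod 24 = 2.6000; 35.0000 mod 24 = 11.0000

Answer: 5.7500 2.6000 11.0000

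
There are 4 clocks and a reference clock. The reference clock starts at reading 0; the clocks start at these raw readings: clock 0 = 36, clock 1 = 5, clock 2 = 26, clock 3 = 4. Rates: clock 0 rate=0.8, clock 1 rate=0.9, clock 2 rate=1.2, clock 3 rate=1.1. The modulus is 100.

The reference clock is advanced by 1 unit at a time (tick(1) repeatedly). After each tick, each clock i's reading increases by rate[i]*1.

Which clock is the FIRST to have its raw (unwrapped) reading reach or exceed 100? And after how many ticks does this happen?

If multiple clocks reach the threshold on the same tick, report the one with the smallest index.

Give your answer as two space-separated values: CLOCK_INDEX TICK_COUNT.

clock 0: start=36, rate=0.8, needs 100-36 = 64; ticks = ceil(64/0.8) = ceil(80.0000) = 80; reading at tick 80 = 36 + 0.8*80 = 100.0000
clock 1: start=5, rate=0.9, needs 100-5 = 95; ticks = ceil(95/0.9) = ceil(105.5556) = 106; reading at tick 106 = 5 + 0.9*106 = 100.4000
clock 2: start=26, rate=1.2, needs 100-26 = 74; ticks = ceil(74/1.2) = ceil(61.6667) = 62; reading at tick 62 = 26 + 1.2*62 = 100.4000
clock 3: start=4, rate=1.1, needs 100-4 = 96; ticks = ceil(96/1.1) = ceil(87.2727) = 88; reading at tick 88 = 4 + 1.1*88 = 100.8000
Minimum tick count = 62; winners = [2]; smallest index = 2

Answer: 2 62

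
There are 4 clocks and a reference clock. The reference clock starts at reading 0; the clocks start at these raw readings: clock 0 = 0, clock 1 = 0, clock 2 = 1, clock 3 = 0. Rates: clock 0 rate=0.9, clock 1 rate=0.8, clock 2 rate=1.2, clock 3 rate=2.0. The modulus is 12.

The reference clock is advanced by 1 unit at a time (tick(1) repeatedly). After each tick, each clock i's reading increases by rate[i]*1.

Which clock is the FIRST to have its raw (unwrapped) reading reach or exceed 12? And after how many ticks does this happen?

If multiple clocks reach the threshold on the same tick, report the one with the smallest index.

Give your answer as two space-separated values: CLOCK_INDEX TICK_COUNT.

clock 0: start=0, rate=0.9, needs 12-0 = 12; ticks = ceil(12/0.9) = ceil(13.3333) = 14; reading at tick 14 = 0 + 0.9*14 = 12.6000
clock 1: start=0, rate=0.8, needs 12-0 = 12; ticks = ceil(12/0.8) = ceil(15.0000) = 15; reading at tick 15 = 0 + 0.8*15 = 12.0000
clock 2: start=1, rate=1.2, needs 12-1 = 11; ticks = ceil(11/1.2) = ceil(9.1667) = 10; reading at tick 10 = 1 + 1.2*10 = 13.0000
clock 3: start=0, rate=2.0, needs 12-0 = 12; ticks = ceil(12/2.0) = ceil(6.0000) = 6; reading at tick 6 = 0 + 2.0*6 = 12.0000
Minimum tick count = 6; winners = [3]; smallest index = 3

Answer: 3 6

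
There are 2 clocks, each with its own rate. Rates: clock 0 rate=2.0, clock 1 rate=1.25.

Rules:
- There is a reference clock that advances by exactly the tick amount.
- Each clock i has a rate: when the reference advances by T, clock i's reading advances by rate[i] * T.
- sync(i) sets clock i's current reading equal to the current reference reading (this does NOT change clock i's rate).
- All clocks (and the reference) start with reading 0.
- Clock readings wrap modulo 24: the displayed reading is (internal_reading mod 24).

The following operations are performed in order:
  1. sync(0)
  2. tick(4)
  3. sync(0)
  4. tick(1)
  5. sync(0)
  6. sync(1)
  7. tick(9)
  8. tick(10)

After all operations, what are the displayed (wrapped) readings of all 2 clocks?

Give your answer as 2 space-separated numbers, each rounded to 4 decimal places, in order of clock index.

After op 1 sync(0): ref=0.0000 raw=[0.0000 0.0000]
After op 2 tick(4): ref=4.0000 raw=[8.0000 5.0000]
After op 3 sync(0): ref=4.0000 raw=[4.0000 5.0000]
After op 4 tick(1): ref=5.0000 raw=[6.0000 6.2500]
After op 5 sync(0): ref=5.0000 raw=[5.0000 6.2500]
After op 6 sync(1): ref=5.0000 raw=[5.0000 5.0000]
After op 7 tick(9): ref=14.0000 raw=[23.0000 16.2500]
After op 8 tick(10): ref=24.0000 raw=[43.0000 28.7500]
Wrap final raw readings (mod 24): 43.0000 mod 24 = 19.0000; 28.7500 mod 24 = 4.7500

Answer: 19.0000 4.7500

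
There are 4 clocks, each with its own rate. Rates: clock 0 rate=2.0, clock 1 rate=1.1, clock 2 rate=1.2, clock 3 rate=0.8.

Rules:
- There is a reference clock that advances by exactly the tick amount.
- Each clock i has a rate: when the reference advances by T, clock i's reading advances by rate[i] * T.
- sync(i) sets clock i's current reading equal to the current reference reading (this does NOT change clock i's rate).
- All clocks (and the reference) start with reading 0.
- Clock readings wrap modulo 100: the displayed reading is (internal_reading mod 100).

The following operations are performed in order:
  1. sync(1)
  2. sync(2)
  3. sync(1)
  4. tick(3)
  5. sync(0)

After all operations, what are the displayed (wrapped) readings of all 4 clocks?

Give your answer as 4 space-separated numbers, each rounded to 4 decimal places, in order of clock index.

Answer: 3.0000 3.3000 3.6000 2.4000

Derivation:
After op 1 sync(1): ref=0.0000 raw=[0.0000 0.0000 0.0000 0.0000]
After op 2 sync(2): ref=0.0000 raw=[0.0000 0.0000 0.0000 0.0000]
After op 3 sync(1): ref=0.0000 raw=[0.0000 0.0000 0.0000 0.0000]
After op 4 tick(3): ref=3.0000 raw=[6.0000 3.3000 3.6000 2.4000]
After op 5 sync(0): ref=3.0000 raw=[3.0000 3.3000 3.6000 2.4000]
Wrap final raw readings (mod 100): 3.0000 mod 100 = 3.0000; 3.3000 mod 100 = 3.3000; 3.6000 mod 100 = 3.6000; 2.4000 mod 100 = 2.4000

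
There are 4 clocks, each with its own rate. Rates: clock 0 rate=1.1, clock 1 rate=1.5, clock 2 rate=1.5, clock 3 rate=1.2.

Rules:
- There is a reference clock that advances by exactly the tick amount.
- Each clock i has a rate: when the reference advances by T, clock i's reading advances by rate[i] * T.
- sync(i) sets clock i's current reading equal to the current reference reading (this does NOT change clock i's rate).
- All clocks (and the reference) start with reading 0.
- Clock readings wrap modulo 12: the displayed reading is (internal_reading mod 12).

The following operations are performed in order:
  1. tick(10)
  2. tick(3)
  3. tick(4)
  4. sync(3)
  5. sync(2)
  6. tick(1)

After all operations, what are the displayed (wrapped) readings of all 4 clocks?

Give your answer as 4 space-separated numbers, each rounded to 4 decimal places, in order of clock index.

Answer: 7.8000 3.0000 6.5000 6.2000

Derivation:
After op 1 tick(10): ref=10.0000 raw=[11.0000 15.0000 15.0000 12.0000]
After op 2 tick(3): ref=13.0000 raw=[14.3000 19.5000 19.5000 15.6000]
After op 3 tick(4): ref=17.0000 raw=[18.7000 25.5000 25.5000 20.4000]
After op 4 sync(3): ref=17.0000 raw=[18.7000 25.5000 25.5000 17.0000]
After op 5 sync(2): ref=17.0000 raw=[18.7000 25.5000 17.0000 17.0000]
After op 6 tick(1): ref=18.0000 raw=[19.8000 27.0000 18.5000 18.2000]
Wrap final raw readings (mod 12): 19.8000 mod 12 = 7.8000; 27.0000 mod 12 = 3.0000; 18.5000 mod 12 = 6.5000; 18.2000 mod 12 = 6.2000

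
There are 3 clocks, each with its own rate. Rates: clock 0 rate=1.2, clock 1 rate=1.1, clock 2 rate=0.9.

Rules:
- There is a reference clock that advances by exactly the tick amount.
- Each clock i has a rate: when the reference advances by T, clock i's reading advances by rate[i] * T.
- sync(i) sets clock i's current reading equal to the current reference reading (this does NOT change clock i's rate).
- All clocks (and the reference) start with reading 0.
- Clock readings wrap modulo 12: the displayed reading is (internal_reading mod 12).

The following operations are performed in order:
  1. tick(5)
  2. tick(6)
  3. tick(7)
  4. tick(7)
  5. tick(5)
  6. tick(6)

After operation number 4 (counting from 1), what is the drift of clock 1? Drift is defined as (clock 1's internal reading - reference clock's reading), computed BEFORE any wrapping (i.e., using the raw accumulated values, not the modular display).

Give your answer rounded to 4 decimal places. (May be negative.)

Answer: 2.5000

Derivation:
After op 1 tick(5): ref=5.0000 raw=[6.0000 5.5000 4.5000]
After op 2 tick(6): ref=11.0000 raw=[13.2000 12.1000 9.9000]
After op 3 tick(7): ref=18.0000 raw=[21.6000 19.8000 16.2000]
After op 4 tick(7): ref=25.0000 raw=[30.0000 27.5000 22.5000]
Drift of clock 1 after op 4: 27.5000 - 25.0000 = 2.5000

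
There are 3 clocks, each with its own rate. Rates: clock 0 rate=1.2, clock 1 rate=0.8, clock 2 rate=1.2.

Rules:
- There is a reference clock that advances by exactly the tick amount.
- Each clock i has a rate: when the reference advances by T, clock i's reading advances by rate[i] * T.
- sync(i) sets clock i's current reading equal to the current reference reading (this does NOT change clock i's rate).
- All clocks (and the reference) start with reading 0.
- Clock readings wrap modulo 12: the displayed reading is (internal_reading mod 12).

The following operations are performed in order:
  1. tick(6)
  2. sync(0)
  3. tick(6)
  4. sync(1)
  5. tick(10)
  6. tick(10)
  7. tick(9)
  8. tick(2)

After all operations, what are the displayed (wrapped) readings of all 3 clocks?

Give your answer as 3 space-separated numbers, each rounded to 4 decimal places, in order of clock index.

Answer: 2.4000 0.8000 3.6000

Derivation:
After op 1 tick(6): ref=6.0000 raw=[7.2000 4.8000 7.2000]
After op 2 sync(0): ref=6.0000 raw=[6.0000 4.8000 7.2000]
After op 3 tick(6): ref=12.0000 raw=[13.2000 9.6000 14.4000]
After op 4 sync(1): ref=12.0000 raw=[13.2000 12.0000 14.4000]
After op 5 tick(10): ref=22.0000 raw=[25.2000 20.0000 26.4000]
After op 6 tick(10): ref=32.0000 raw=[37.2000 28.0000 38.4000]
After op 7 tick(9): ref=41.0000 raw=[48.0000 35.2000 49.2000]
After op 8 tick(2): ref=43.0000 raw=[50.4000 36.8000 51.6000]
Wrap final raw readings (mod 12): 50.4000 mod 12 = 2.4000; 36.8000 mod 12 = 0.8000; 51.6000 mod 12 = 3.6000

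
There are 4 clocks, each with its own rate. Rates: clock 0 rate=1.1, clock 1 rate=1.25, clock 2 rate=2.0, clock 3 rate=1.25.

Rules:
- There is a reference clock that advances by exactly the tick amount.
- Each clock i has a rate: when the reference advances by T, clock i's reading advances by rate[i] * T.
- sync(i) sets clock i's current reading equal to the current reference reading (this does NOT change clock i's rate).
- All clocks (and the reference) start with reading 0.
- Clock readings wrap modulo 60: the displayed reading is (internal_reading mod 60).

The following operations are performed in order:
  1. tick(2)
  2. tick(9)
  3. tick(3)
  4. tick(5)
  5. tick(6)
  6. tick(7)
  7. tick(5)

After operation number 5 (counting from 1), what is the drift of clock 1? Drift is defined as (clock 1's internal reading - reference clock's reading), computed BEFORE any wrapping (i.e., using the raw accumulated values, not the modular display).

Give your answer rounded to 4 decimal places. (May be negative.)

After op 1 tick(2): ref=2.0000 raw=[2.2000 2.5000 4.0000 2.5000]
After op 2 tick(9): ref=11.0000 raw=[12.1000 13.7500 22.0000 13.7500]
After op 3 tick(3): ref=14.0000 raw=[15.4000 17.5000 28.0000 17.5000]
After op 4 tick(5): ref=19.0000 raw=[20.9000 23.7500 38.0000 23.7500]
After op 5 tick(6): ref=25.0000 raw=[27.5000 31.2500 50.0000 31.2500]
Drift of clock 1 after op 5: 31.2500 - 25.0000 = 6.2500

Answer: 6.2500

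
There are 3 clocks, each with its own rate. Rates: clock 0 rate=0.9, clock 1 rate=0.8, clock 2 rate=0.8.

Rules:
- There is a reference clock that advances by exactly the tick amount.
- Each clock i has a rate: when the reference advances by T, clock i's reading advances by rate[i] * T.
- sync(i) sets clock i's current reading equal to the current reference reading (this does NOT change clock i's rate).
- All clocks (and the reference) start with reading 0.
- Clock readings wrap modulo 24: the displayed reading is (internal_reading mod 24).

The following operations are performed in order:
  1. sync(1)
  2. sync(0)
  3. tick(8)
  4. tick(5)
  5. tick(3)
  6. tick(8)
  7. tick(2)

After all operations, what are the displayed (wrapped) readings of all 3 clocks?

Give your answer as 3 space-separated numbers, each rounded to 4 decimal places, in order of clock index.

Answer: 23.4000 20.8000 20.8000

Derivation:
After op 1 sync(1): ref=0.0000 raw=[0.0000 0.0000 0.0000]
After op 2 sync(0): ref=0.0000 raw=[0.0000 0.0000 0.0000]
After op 3 tick(8): ref=8.0000 raw=[7.2000 6.4000 6.4000]
After op 4 tick(5): ref=13.0000 raw=[11.7000 10.4000 10.4000]
After op 5 tick(3): ref=16.0000 raw=[14.4000 12.8000 12.8000]
After op 6 tick(8): ref=24.0000 raw=[21.6000 19.2000 19.2000]
After op 7 tick(2): ref=26.0000 raw=[23.4000 20.8000 20.8000]
Wrap final raw readings (mod 24): 23.4000 mod 24 = 23.4000; 20.8000 mod 24 = 20.8000; 20.8000 mod 24 = 20.8000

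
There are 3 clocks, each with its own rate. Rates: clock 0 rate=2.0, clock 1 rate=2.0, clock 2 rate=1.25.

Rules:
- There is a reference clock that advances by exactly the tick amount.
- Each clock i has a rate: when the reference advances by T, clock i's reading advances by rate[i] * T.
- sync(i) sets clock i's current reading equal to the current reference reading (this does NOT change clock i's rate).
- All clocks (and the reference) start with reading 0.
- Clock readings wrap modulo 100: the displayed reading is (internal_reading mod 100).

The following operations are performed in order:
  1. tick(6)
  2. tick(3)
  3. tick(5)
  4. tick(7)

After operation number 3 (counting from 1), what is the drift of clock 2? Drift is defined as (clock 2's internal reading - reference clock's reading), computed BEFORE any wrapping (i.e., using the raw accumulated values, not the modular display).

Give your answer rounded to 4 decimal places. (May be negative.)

After op 1 tick(6): ref=6.0000 raw=[12.0000 12.0000 7.5000]
After op 2 tick(3): ref=9.0000 raw=[18.0000 18.0000 11.2500]
After op 3 tick(5): ref=14.0000 raw=[28.0000 28.0000 17.5000]
Drift of clock 2 after op 3: 17.5000 - 14.0000 = 3.5000

Answer: 3.5000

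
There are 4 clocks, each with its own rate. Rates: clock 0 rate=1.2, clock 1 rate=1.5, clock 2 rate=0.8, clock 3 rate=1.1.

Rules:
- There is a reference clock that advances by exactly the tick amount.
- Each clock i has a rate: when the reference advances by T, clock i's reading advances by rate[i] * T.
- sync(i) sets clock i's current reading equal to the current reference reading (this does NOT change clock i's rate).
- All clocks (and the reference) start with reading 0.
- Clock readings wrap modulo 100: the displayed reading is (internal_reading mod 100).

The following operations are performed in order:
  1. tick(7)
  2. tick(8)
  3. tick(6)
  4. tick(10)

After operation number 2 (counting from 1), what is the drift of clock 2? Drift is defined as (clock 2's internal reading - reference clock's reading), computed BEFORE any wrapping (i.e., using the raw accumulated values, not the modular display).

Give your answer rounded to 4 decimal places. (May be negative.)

After op 1 tick(7): ref=7.0000 raw=[8.4000 10.5000 5.6000 7.7000]
After op 2 tick(8): ref=15.0000 raw=[18.0000 22.5000 12.0000 16.5000]
Drift of clock 2 after op 2: 12.0000 - 15.0000 = -3.0000

Answer: -3.0000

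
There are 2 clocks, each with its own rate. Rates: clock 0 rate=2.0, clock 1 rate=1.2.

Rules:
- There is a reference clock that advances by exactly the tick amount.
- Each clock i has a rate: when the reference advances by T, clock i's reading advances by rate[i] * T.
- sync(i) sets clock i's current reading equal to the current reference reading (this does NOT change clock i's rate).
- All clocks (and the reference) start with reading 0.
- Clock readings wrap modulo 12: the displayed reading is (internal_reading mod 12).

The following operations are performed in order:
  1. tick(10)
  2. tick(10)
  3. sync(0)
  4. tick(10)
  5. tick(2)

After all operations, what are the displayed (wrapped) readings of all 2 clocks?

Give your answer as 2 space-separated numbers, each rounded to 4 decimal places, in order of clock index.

After op 1 tick(10): ref=10.0000 raw=[20.0000 12.0000]
After op 2 tick(10): ref=20.0000 raw=[40.0000 24.0000]
After op 3 sync(0): ref=20.0000 raw=[20.0000 24.0000]
After op 4 tick(10): ref=30.0000 raw=[40.0000 36.0000]
After op 5 tick(2): ref=32.0000 raw=[44.0000 38.4000]
Wrap final raw readings (mod 12): 44.0000 mod 12 = 8.0000; 38.4000 mod 12 = 2.4000

Answer: 8.0000 2.4000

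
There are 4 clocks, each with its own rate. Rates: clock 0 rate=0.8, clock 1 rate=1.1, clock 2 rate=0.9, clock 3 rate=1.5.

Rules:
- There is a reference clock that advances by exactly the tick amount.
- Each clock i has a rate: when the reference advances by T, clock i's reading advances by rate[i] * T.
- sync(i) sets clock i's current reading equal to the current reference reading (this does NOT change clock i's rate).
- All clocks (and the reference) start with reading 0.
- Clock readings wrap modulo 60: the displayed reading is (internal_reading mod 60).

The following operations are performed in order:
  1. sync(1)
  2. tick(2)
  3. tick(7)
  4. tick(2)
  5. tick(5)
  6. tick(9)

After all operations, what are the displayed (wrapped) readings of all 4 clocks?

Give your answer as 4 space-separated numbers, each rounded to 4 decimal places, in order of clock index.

Answer: 20.0000 27.5000 22.5000 37.5000

Derivation:
After op 1 sync(1): ref=0.0000 raw=[0.0000 0.0000 0.0000 0.0000]
After op 2 tick(2): ref=2.0000 raw=[1.6000 2.2000 1.8000 3.0000]
After op 3 tick(7): ref=9.0000 raw=[7.2000 9.9000 8.1000 13.5000]
After op 4 tick(2): ref=11.0000 raw=[8.8000 12.1000 9.9000 16.5000]
After op 5 tick(5): ref=16.0000 raw=[12.8000 17.6000 14.4000 24.0000]
After op 6 tick(9): ref=25.0000 raw=[20.0000 27.5000 22.5000 37.5000]
Wrap final raw readings (mod 60): 20.0000 mod 60 = 20.0000; 27.5000 mod 60 = 27.5000; 22.5000 mod 60 = 22.5000; 37.5000 mod 60 = 37.5000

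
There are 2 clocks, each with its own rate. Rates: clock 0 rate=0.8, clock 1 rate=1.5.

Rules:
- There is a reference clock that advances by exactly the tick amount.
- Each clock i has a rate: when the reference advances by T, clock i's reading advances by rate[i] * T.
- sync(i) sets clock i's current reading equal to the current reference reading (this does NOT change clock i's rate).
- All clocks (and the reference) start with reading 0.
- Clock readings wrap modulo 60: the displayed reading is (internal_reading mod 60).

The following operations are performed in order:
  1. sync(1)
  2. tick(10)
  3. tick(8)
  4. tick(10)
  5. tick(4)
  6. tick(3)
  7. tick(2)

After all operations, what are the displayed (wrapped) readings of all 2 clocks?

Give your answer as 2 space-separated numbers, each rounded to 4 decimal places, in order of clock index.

After op 1 sync(1): ref=0.0000 raw=[0.0000 0.0000]
After op 2 tick(10): ref=10.0000 raw=[8.0000 15.0000]
After op 3 tick(8): ref=18.0000 raw=[14.4000 27.0000]
After op 4 tick(10): ref=28.0000 raw=[22.4000 42.0000]
After op 5 tick(4): ref=32.0000 raw=[25.6000 48.0000]
After op 6 tick(3): ref=35.0000 raw=[28.0000 52.5000]
After op 7 tick(2): ref=37.0000 raw=[29.6000 55.5000]
Wrap final raw readings (mod 60): 29.6000 mod 60 = 29.6000; 55.5000 mod 60 = 55.5000

Answer: 29.6000 55.5000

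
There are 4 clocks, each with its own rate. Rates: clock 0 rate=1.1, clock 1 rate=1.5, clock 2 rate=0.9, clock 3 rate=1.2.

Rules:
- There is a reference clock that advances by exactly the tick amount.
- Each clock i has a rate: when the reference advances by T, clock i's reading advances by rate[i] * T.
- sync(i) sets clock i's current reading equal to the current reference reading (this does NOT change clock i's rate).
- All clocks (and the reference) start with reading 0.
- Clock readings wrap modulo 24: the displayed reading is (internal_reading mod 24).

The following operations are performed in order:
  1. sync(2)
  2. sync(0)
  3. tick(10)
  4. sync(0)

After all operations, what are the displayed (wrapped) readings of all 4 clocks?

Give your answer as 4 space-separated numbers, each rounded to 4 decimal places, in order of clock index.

Answer: 10.0000 15.0000 9.0000 12.0000

Derivation:
After op 1 sync(2): ref=0.0000 raw=[0.0000 0.0000 0.0000 0.0000]
After op 2 sync(0): ref=0.0000 raw=[0.0000 0.0000 0.0000 0.0000]
After op 3 tick(10): ref=10.0000 raw=[11.0000 15.0000 9.0000 12.0000]
After op 4 sync(0): ref=10.0000 raw=[10.0000 15.0000 9.0000 12.0000]
Wrap final raw readings (mod 24): 10.0000 mod 24 = 10.0000; 15.0000 mod 24 = 15.0000; 9.0000 mod 24 = 9.0000; 12.0000 mod 24 = 12.0000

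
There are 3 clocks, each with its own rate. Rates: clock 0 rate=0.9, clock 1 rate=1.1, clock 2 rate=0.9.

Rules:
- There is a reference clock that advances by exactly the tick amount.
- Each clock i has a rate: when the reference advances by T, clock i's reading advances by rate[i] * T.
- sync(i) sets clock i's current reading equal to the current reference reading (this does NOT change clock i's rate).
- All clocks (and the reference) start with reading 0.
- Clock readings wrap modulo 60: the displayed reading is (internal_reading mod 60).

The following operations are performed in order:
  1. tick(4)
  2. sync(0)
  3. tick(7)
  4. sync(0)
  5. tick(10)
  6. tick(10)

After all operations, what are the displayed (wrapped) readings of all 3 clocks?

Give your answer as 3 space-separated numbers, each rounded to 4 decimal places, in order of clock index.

Answer: 29.0000 34.1000 27.9000

Derivation:
After op 1 tick(4): ref=4.0000 raw=[3.6000 4.4000 3.6000]
After op 2 sync(0): ref=4.0000 raw=[4.0000 4.4000 3.6000]
After op 3 tick(7): ref=11.0000 raw=[10.3000 12.1000 9.9000]
After op 4 sync(0): ref=11.0000 raw=[11.0000 12.1000 9.9000]
After op 5 tick(10): ref=21.0000 raw=[20.0000 23.1000 18.9000]
After op 6 tick(10): ref=31.0000 raw=[29.0000 34.1000 27.9000]
Wrap final raw readings (mod 60): 29.0000 mod 60 = 29.0000; 34.1000 mod 60 = 34.1000; 27.9000 mod 60 = 27.9000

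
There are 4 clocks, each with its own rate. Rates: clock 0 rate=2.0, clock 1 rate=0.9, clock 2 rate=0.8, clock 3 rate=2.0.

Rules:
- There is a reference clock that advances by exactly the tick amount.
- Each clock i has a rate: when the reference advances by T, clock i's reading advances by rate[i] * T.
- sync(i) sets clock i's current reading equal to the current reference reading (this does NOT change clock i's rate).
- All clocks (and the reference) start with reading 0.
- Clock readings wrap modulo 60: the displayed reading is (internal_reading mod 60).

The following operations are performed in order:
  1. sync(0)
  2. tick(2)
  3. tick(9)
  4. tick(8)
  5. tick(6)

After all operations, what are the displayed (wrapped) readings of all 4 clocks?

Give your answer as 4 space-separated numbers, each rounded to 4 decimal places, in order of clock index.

Answer: 50.0000 22.5000 20.0000 50.0000

Derivation:
After op 1 sync(0): ref=0.0000 raw=[0.0000 0.0000 0.0000 0.0000]
After op 2 tick(2): ref=2.0000 raw=[4.0000 1.8000 1.6000 4.0000]
After op 3 tick(9): ref=11.0000 raw=[22.0000 9.9000 8.8000 22.0000]
After op 4 tick(8): ref=19.0000 raw=[38.0000 17.1000 15.2000 38.0000]
After op 5 tick(6): ref=25.0000 raw=[50.0000 22.5000 20.0000 50.0000]
Wrap final raw readings (mod 60): 50.0000 mod 60 = 50.0000; 22.5000 mod 60 = 22.5000; 20.0000 mod 60 = 20.0000; 50.0000 mod 60 = 50.0000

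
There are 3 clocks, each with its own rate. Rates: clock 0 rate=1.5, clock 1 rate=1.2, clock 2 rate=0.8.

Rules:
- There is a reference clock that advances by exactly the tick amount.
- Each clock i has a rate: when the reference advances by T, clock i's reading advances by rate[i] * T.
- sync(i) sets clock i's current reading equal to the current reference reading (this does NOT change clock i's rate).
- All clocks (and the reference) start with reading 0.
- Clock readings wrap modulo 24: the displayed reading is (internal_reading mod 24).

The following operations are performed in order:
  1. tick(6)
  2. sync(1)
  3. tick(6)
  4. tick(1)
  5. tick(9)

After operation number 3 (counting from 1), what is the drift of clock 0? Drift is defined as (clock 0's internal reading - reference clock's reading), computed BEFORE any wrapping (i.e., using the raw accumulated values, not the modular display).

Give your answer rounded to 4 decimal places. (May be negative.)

Answer: 6.0000

Derivation:
After op 1 tick(6): ref=6.0000 raw=[9.0000 7.2000 4.8000]
After op 2 sync(1): ref=6.0000 raw=[9.0000 6.0000 4.8000]
After op 3 tick(6): ref=12.0000 raw=[18.0000 13.2000 9.6000]
Drift of clock 0 after op 3: 18.0000 - 12.0000 = 6.0000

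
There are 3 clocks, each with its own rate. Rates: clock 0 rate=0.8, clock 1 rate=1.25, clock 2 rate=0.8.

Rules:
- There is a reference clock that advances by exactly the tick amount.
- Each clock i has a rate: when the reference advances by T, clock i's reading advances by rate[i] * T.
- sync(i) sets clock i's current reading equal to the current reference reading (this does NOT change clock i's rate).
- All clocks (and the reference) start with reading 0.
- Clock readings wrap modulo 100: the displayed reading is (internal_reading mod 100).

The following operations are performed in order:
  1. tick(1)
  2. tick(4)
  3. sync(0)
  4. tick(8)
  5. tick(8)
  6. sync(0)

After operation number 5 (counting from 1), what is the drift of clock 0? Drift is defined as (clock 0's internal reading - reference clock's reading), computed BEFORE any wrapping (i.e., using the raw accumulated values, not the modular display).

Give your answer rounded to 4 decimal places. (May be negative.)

After op 1 tick(1): ref=1.0000 raw=[0.8000 1.2500 0.8000]
After op 2 tick(4): ref=5.0000 raw=[4.0000 6.2500 4.0000]
After op 3 sync(0): ref=5.0000 raw=[5.0000 6.2500 4.0000]
After op 4 tick(8): ref=13.0000 raw=[11.4000 16.2500 10.4000]
After op 5 tick(8): ref=21.0000 raw=[17.8000 26.2500 16.8000]
Drift of clock 0 after op 5: 17.8000 - 21.0000 = -3.2000

Answer: -3.2000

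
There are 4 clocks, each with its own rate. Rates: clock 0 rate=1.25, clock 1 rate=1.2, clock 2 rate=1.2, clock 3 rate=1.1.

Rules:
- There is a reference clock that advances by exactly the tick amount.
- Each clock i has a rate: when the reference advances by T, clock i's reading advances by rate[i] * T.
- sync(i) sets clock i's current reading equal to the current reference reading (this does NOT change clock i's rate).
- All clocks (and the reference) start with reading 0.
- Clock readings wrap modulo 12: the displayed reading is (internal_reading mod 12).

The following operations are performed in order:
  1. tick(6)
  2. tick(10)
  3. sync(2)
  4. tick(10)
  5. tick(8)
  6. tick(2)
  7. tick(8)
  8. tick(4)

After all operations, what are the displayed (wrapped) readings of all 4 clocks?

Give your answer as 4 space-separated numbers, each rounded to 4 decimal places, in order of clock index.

After op 1 tick(6): ref=6.0000 raw=[7.5000 7.2000 7.2000 6.6000]
After op 2 tick(10): ref=16.0000 raw=[20.0000 19.2000 19.2000 17.6000]
After op 3 sync(2): ref=16.0000 raw=[20.0000 19.2000 16.0000 17.6000]
After op 4 tick(10): ref=26.0000 raw=[32.5000 31.2000 28.0000 28.6000]
After op 5 tick(8): ref=34.0000 raw=[42.5000 40.8000 37.6000 37.4000]
After op 6 tick(2): ref=36.0000 raw=[45.0000 43.2000 40.0000 39.6000]
After op 7 tick(8): ref=44.0000 raw=[55.0000 52.8000 49.6000 48.4000]
After op 8 tick(4): ref=48.0000 raw=[60.0000 57.6000 54.4000 52.8000]
Wrap final raw readings (mod 12): 60.0000 mod 12 = 0.0000; 57.6000 mod 12 = 9.6000; 54.4000 mod 12 = 6.4000; 52.8000 mod 12 = 4.8000

Answer: 0.0000 9.6000 6.4000 4.8000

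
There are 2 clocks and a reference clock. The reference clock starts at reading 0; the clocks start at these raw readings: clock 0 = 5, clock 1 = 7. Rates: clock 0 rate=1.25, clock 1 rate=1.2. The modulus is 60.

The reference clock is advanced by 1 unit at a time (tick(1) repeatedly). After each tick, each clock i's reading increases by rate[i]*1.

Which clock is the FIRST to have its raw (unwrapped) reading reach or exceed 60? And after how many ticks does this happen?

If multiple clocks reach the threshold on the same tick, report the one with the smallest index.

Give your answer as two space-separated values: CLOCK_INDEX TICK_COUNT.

Answer: 0 44

Derivation:
clock 0: start=5, rate=1.25, needs 60-5 = 55; ticks = ceil(55/1.25) = ceil(44.0000) = 44; reading at tick 44 = 5 + 1.25*44 = 60.0000
clock 1: start=7, rate=1.2, needs 60-7 = 53; ticks = ceil(53/1.2) = ceil(44.1667) = 45; reading at tick 45 = 7 + 1.2*45 = 61.0000
Minimum tick count = 44; winners = [0]; smallest index = 0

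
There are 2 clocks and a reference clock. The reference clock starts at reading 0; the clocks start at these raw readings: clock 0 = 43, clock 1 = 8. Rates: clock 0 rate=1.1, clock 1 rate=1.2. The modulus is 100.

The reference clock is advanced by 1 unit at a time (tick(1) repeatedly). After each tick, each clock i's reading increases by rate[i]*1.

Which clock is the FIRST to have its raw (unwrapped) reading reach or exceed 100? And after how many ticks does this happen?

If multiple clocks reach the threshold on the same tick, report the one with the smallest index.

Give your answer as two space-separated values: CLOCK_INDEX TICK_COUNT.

clock 0: start=43, rate=1.1, needs 100-43 = 57; ticks = ceil(57/1.1) = ceil(51.8182) = 52; reading at tick 52 = 43 + 1.1*52 = 100.2000
clock 1: start=8, rate=1.2, needs 100-8 = 92; ticks = ceil(92/1.2) = ceil(76.6667) = 77; reading at tick 77 = 8 + 1.2*77 = 100.4000
Minimum tick count = 52; winners = [0]; smallest index = 0

Answer: 0 52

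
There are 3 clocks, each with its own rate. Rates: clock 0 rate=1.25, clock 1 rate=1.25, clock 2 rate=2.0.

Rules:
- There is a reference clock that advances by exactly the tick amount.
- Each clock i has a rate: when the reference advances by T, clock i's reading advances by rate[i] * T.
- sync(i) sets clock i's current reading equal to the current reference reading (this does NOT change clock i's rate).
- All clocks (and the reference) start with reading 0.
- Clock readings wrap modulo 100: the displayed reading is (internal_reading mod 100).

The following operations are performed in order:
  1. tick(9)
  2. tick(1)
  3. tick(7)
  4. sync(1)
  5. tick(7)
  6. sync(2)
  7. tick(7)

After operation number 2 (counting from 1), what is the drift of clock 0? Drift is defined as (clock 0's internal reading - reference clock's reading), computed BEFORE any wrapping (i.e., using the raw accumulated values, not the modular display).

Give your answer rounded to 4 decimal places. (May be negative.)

Answer: 2.5000

Derivation:
After op 1 tick(9): ref=9.0000 raw=[11.2500 11.2500 18.0000]
After op 2 tick(1): ref=10.0000 raw=[12.5000 12.5000 20.0000]
Drift of clock 0 after op 2: 12.5000 - 10.0000 = 2.5000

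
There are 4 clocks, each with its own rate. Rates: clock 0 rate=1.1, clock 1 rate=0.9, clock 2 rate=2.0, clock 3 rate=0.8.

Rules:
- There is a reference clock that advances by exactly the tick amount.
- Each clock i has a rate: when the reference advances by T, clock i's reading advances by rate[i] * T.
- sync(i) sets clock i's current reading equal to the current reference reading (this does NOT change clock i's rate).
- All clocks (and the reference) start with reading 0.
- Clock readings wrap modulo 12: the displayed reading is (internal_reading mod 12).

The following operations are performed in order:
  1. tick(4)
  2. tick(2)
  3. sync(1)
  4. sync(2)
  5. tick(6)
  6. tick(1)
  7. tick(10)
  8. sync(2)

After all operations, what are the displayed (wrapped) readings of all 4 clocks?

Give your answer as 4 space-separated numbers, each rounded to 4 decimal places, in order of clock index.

After op 1 tick(4): ref=4.0000 raw=[4.4000 3.6000 8.0000 3.2000]
After op 2 tick(2): ref=6.0000 raw=[6.6000 5.4000 12.0000 4.8000]
After op 3 sync(1): ref=6.0000 raw=[6.6000 6.0000 12.0000 4.8000]
After op 4 sync(2): ref=6.0000 raw=[6.6000 6.0000 6.0000 4.8000]
After op 5 tick(6): ref=12.0000 raw=[13.2000 11.4000 18.0000 9.6000]
After op 6 tick(1): ref=13.0000 raw=[14.3000 12.3000 20.0000 10.4000]
After op 7 tick(10): ref=23.0000 raw=[25.3000 21.3000 40.0000 18.4000]
After op 8 sync(2): ref=23.0000 raw=[25.3000 21.3000 23.0000 18.4000]
Wrap final raw readings (mod 12): 25.3000 mod 12 = 1.3000; 21.3000 mod 12 = 9.3000; 23.0000 mod 12 = 11.0000; 18.4000 mod 12 = 6.4000

Answer: 1.3000 9.3000 11.0000 6.4000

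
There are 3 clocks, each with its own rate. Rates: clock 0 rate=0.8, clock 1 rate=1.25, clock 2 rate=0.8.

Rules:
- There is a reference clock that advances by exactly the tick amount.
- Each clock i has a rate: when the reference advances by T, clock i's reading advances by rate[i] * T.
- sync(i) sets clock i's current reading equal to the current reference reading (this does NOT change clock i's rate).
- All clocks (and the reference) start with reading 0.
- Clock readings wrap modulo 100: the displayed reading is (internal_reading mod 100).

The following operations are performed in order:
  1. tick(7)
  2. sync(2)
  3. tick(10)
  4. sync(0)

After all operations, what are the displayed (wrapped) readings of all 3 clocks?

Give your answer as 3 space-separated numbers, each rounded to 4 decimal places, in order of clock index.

Answer: 17.0000 21.2500 15.0000

Derivation:
After op 1 tick(7): ref=7.0000 raw=[5.6000 8.7500 5.6000]
After op 2 sync(2): ref=7.0000 raw=[5.6000 8.7500 7.0000]
After op 3 tick(10): ref=17.0000 raw=[13.6000 21.2500 15.0000]
After op 4 sync(0): ref=17.0000 raw=[17.0000 21.2500 15.0000]
Wrap final raw readings (mod 100): 17.0000 mod 100 = 17.0000; 21.2500 mod 100 = 21.2500; 15.0000 mod 100 = 15.0000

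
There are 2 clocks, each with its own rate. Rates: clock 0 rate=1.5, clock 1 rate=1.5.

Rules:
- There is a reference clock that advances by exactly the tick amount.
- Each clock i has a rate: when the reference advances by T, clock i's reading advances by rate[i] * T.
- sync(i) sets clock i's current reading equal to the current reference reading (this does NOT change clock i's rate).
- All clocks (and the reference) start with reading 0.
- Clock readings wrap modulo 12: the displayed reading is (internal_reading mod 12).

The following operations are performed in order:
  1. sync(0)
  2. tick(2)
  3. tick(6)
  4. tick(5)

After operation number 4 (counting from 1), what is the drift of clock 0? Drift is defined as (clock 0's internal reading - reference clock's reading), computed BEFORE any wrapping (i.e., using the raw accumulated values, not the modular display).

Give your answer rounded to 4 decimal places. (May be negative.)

After op 1 sync(0): ref=0.0000 raw=[0.0000 0.0000]
After op 2 tick(2): ref=2.0000 raw=[3.0000 3.0000]
After op 3 tick(6): ref=8.0000 raw=[12.0000 12.0000]
After op 4 tick(5): ref=13.0000 raw=[19.5000 19.5000]
Drift of clock 0 after op 4: 19.5000 - 13.0000 = 6.5000

Answer: 6.5000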